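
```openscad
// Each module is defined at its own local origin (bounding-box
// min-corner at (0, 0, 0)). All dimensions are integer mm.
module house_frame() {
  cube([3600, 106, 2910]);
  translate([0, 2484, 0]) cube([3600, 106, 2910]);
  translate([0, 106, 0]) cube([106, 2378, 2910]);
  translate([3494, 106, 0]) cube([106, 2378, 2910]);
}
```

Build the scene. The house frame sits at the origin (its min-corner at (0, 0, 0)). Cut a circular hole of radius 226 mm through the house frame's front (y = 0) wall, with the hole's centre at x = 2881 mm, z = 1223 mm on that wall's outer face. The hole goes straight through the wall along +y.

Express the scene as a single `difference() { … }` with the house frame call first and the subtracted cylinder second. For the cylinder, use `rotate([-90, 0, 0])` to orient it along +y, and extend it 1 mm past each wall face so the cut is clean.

difference() {
  house_frame();
  translate([2881, -1, 1223]) rotate([-90, 0, 0]) cylinder(h = 108, r = 226);
}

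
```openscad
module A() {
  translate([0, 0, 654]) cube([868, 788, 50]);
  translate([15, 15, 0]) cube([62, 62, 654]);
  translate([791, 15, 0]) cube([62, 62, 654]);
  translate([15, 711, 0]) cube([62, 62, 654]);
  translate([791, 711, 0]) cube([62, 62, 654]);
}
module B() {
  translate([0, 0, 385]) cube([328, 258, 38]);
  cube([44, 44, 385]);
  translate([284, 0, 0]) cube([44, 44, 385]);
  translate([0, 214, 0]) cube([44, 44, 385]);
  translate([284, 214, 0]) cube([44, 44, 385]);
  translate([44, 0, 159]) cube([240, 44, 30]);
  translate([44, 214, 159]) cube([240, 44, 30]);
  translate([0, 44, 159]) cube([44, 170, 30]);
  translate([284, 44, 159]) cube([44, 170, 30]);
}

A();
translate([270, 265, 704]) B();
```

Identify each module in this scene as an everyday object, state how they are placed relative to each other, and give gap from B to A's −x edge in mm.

A is a table. B is a stool. The stool is on top of the table, centred. The gap from the stool to the table's −x edge is 270 mm.

The stool's min-x is at 270; the table's min-x is 0; gap = 270 mm.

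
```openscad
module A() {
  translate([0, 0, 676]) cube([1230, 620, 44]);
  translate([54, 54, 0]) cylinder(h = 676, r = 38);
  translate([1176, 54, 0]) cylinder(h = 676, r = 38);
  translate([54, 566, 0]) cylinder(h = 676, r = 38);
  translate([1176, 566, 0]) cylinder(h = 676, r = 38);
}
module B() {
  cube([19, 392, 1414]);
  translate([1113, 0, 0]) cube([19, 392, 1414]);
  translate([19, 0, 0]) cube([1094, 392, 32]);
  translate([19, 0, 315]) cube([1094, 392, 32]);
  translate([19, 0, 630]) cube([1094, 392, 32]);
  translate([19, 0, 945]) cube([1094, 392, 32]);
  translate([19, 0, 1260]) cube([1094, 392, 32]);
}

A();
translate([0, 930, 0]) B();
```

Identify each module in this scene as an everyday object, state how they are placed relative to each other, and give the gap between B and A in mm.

The bookshelf's nearest face is 310 mm from the table's +y face.

A is a table. B is a bookshelf. The bookshelf is on the floor beside the table on its +y side. The gap between the bookshelf and the table is 310 mm.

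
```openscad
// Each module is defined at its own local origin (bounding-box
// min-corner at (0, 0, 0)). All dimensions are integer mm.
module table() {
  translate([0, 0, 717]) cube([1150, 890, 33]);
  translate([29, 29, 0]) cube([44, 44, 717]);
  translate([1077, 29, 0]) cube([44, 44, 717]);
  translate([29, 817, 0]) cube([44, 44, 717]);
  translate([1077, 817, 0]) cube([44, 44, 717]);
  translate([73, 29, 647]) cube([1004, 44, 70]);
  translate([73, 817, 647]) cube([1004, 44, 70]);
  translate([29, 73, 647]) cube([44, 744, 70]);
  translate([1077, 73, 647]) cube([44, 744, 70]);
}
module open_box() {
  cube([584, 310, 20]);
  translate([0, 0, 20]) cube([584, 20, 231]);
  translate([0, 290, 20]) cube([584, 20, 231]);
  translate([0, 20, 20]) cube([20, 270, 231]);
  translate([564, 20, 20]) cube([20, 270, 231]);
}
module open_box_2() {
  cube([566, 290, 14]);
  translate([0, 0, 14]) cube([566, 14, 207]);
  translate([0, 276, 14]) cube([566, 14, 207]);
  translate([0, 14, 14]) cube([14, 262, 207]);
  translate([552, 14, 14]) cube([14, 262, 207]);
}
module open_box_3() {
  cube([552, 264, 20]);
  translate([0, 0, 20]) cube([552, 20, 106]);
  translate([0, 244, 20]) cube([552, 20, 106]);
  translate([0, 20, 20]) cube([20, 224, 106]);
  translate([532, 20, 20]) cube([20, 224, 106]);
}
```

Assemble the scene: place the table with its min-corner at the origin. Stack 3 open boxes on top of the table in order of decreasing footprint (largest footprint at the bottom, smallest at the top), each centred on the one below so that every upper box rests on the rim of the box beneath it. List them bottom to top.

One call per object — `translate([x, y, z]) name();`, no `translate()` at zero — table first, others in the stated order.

table();
translate([283, 290, 750]) open_box();
translate([292, 300, 1001]) open_box_2();
translate([299, 313, 1222]) open_box_3();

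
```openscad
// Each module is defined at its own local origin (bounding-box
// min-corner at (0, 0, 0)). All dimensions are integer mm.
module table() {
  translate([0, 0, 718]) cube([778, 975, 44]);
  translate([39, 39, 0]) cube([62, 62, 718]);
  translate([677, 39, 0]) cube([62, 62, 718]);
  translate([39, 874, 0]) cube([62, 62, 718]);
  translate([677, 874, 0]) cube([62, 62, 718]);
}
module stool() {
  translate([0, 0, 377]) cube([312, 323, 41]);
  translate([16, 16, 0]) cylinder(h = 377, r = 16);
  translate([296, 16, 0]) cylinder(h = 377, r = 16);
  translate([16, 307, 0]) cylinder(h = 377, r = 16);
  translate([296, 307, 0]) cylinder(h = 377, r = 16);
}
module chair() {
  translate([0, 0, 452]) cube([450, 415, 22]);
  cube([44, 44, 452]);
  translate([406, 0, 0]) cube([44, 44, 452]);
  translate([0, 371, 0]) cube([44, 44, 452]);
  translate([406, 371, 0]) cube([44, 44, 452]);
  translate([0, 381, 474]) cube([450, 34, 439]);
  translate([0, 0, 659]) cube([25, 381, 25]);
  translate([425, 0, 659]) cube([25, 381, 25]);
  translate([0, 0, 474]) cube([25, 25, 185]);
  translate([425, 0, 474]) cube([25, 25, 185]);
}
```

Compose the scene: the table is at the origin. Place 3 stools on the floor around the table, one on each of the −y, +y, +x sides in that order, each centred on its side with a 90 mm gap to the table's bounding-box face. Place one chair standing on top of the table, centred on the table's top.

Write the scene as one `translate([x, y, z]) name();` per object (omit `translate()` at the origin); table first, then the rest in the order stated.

table();
translate([233, -413, 0]) stool();
translate([233, 1065, 0]) stool();
translate([868, 326, 0]) stool();
translate([164, 280, 762]) chair();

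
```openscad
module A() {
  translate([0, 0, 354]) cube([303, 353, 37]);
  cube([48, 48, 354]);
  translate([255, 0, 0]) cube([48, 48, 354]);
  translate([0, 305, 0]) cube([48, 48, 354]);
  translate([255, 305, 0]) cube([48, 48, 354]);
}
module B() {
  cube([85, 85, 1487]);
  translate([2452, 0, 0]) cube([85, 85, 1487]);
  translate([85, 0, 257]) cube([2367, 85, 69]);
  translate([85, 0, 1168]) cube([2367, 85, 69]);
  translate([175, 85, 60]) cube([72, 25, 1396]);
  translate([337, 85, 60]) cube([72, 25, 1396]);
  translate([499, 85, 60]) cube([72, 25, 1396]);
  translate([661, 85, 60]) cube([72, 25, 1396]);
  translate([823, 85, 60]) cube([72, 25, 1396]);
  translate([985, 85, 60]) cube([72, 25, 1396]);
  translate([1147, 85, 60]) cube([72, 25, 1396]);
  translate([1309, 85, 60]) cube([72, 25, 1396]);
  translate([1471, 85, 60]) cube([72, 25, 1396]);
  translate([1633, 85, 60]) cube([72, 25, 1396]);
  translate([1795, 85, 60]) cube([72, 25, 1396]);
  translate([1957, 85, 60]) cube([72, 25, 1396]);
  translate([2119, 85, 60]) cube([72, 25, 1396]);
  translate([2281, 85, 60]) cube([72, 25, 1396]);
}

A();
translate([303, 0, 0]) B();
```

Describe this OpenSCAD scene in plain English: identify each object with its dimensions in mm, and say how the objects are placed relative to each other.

A is a four-legged stool. The seat is 303×353 mm, 37 mm thick, top at z = 391 mm. It stands on four square legs, each 48×48 mm in cross-section, from z = 0 to the seat underside, each flush with a corner of the seat.

B is a fence section. Two 85×85 mm posts, 1487 mm tall, stand on the floor with a clear span of 2367 mm between their inner faces. Two horizontal rails of 85×69 mm section span the gap between the posts with their undersides at z = 257 mm and z = 1168 mm, flush with the posts' −y face. 14 pickets, each 72 mm wide, 25 mm thick and 1396 mm tall, are fixed to the +y face of the rails with their bottoms at z = 60 mm, evenly spaced across the span with equal gaps (rounded down to the nearest mm) at the −x end and between each pair — any rounding remainder accumulates at the +x end.

The fence section is against the stool's +x side, with their −y faces flush.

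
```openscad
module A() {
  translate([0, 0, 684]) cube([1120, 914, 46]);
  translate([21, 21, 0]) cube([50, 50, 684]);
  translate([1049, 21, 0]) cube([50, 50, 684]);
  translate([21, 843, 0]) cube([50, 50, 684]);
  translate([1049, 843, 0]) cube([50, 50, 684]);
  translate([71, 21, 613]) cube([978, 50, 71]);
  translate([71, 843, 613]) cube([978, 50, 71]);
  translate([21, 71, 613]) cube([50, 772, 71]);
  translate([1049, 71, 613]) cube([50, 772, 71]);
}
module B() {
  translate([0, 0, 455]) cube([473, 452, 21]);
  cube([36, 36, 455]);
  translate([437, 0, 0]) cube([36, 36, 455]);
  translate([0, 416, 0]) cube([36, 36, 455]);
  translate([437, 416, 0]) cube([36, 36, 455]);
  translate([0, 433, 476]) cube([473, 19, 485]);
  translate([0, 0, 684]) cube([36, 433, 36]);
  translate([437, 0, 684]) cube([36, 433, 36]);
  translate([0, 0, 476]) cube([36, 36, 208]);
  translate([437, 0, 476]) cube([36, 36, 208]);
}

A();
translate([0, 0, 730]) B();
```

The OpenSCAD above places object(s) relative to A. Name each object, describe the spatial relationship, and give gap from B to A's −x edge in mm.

A is a table. B is a chair. The chair is on top of the table. The gap from the chair to the table's −x edge is 0 mm.

The chair's min-x is at 0; the table's min-x is 0; gap = 0 mm.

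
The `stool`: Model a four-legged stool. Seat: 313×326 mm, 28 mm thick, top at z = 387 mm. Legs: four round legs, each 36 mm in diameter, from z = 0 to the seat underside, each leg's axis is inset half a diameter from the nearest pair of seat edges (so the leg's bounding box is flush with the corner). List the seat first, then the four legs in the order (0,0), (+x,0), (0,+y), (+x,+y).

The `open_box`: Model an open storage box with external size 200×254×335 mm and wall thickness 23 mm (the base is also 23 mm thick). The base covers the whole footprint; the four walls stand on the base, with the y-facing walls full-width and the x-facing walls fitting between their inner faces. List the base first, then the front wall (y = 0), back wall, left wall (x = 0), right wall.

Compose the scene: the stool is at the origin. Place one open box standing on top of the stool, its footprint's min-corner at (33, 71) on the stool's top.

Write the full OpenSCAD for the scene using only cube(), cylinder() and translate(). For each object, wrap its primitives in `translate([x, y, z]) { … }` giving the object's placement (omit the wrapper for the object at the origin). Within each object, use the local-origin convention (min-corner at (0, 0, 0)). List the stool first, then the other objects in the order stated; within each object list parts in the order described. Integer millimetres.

translate([0, 0, 359]) cube([313, 326, 28]);
translate([18, 18, 0]) cylinder(h = 359, r = 18);
translate([295, 18, 0]) cylinder(h = 359, r = 18);
translate([18, 308, 0]) cylinder(h = 359, r = 18);
translate([295, 308, 0]) cylinder(h = 359, r = 18);
translate([33, 71, 387]) {
  cube([200, 254, 23]);
  translate([0, 0, 23]) cube([200, 23, 312]);
  translate([0, 231, 23]) cube([200, 23, 312]);
  translate([0, 23, 23]) cube([23, 208, 312]);
  translate([177, 23, 23]) cube([23, 208, 312]);
}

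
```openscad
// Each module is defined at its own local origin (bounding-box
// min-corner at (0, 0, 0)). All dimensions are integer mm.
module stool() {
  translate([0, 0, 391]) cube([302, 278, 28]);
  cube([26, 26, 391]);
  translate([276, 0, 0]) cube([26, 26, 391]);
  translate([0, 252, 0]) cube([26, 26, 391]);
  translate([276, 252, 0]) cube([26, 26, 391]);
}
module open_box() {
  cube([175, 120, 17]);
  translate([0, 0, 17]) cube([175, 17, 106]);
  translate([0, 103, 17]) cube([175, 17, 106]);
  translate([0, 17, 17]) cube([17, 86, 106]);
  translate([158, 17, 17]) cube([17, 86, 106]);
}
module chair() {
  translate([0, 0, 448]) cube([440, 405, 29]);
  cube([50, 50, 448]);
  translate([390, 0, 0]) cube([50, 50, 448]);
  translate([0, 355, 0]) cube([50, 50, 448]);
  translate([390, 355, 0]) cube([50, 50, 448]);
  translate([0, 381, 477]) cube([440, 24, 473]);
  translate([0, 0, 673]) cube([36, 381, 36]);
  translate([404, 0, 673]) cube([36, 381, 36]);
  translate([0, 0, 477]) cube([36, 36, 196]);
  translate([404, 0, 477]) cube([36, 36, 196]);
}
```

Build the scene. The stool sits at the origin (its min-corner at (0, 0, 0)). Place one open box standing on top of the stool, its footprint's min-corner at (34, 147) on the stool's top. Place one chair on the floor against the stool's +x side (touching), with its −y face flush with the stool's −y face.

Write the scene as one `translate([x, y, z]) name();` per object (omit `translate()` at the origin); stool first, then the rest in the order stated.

stool();
translate([34, 147, 419]) open_box();
translate([302, 0, 0]) chair();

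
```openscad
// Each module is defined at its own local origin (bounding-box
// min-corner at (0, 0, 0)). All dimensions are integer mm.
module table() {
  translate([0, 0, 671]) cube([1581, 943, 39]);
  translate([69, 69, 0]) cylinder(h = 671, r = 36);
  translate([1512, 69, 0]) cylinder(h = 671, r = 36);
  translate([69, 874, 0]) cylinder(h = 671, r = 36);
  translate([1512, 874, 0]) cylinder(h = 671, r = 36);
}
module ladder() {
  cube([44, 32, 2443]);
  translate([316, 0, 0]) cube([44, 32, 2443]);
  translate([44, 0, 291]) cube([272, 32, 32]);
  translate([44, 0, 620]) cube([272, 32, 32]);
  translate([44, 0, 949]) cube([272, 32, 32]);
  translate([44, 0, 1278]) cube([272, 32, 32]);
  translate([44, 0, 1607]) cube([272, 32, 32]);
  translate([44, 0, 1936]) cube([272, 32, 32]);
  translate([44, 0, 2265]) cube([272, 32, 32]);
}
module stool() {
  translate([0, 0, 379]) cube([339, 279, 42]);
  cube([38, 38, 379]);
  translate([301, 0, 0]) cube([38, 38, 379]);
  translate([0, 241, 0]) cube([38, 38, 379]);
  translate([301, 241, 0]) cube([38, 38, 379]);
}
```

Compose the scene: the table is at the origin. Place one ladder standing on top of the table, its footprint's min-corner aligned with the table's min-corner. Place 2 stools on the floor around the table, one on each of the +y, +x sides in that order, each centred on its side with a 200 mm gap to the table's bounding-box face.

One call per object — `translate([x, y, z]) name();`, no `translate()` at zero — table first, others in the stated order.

table();
translate([0, 0, 710]) ladder();
translate([621, 1143, 0]) stool();
translate([1781, 332, 0]) stool();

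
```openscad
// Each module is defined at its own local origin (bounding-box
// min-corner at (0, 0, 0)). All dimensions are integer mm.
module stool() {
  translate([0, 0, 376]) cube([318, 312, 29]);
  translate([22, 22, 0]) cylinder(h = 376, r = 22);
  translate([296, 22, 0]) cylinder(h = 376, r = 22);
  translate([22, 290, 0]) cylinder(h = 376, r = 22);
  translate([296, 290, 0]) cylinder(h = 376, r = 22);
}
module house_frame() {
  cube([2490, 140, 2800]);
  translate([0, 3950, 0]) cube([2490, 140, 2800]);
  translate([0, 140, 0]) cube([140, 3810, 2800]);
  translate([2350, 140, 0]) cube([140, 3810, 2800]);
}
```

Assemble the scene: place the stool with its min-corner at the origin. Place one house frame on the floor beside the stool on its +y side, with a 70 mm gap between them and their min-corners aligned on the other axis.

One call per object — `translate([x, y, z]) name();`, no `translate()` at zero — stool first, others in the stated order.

stool();
translate([0, 382, 0]) house_frame();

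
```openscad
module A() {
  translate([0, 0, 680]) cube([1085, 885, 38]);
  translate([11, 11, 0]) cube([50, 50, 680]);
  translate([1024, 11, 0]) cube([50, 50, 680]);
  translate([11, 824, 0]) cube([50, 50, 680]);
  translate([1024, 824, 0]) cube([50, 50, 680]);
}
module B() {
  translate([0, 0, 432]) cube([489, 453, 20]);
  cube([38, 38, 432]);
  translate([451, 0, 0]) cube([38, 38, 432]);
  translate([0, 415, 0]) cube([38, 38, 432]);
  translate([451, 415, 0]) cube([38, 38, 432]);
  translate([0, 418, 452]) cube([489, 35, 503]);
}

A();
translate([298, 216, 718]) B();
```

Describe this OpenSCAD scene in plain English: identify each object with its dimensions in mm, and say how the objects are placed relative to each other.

A is a table with a 1085×885 mm rectangular top, 38 mm thick, top surface at z = 718 mm, supported by four 50×50 mm square legs, each inset 11 mm from the nearest pair of top edges, running from the floor.

B is a chair. The seat is a 489×453×20 mm slab with its top at z = 452 mm, on four 38×38 mm corner legs (flush with the seat edges, standing on z = 0). A flat backrest 35 mm thick, 503 mm tall, spans the full seat width and rises from the seat top along its +y edge, rear face flush with the rear of the seat.

The chair is on top of the table, centred.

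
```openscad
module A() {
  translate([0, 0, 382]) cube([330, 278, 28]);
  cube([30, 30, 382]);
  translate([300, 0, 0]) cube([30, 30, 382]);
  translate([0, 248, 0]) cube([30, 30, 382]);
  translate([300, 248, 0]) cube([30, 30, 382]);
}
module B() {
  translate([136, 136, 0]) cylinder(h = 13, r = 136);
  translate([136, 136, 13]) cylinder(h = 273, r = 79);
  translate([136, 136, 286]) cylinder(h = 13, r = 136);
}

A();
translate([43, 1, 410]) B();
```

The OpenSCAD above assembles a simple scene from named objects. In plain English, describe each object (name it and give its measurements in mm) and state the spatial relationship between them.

A is a four-legged stool. The seat is a 330×278×28 mm slab whose top surface is at z = 410 mm; four square legs, each 30×30 mm in cross-section, run from the floor (z = 0) to the underside of the seat, each flush with a corner of the seat.

B is a spool: two coaxial disc flanges of radius 136 mm and thickness 13 mm, joined by a core cylinder of radius 79 mm and height 273 mm. The lower flange rests on z = 0 and the three cylinders share a vertical axis.

The spool is on top of the stool.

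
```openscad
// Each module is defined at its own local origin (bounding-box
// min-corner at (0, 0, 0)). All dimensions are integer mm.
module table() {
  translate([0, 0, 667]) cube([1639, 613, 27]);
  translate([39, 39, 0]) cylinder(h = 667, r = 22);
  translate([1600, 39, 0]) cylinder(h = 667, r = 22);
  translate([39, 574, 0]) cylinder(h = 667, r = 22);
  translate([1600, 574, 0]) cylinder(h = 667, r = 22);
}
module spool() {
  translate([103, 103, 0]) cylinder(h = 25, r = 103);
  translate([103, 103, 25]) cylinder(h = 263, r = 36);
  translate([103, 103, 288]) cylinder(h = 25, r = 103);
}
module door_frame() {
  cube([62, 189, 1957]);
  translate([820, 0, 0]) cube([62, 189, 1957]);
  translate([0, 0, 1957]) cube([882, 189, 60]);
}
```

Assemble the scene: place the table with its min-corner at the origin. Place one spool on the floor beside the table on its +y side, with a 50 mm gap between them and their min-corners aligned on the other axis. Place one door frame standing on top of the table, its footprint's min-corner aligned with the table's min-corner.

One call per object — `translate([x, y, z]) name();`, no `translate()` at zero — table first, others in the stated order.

table();
translate([0, 663, 0]) spool();
translate([0, 0, 694]) door_frame();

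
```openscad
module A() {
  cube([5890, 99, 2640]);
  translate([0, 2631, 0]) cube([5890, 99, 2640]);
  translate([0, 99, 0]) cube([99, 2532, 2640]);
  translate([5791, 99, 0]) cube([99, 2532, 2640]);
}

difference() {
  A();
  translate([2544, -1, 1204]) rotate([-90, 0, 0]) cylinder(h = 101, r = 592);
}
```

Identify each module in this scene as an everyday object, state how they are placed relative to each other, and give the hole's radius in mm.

A is a house frame. The house frame has a circular hole through its front wall. The hole's radius is 592 mm.

The subtracted cylinder has r = 592 mm.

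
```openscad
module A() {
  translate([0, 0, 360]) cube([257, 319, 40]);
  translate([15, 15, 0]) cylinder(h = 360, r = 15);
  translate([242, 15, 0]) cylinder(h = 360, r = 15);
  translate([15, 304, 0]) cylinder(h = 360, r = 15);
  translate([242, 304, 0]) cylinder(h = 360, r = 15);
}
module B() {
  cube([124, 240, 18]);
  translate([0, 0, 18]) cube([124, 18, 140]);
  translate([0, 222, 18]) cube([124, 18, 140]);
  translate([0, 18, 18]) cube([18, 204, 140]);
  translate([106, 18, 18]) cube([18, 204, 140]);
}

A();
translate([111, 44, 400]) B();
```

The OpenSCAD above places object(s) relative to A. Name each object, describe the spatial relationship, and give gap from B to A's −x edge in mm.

The open box's min-x is at 111; the stool's min-x is 0; gap = 111 mm.

A is a stool. B is an open box. The open box is on top of the stool. The gap from the open box to the stool's −x edge is 111 mm.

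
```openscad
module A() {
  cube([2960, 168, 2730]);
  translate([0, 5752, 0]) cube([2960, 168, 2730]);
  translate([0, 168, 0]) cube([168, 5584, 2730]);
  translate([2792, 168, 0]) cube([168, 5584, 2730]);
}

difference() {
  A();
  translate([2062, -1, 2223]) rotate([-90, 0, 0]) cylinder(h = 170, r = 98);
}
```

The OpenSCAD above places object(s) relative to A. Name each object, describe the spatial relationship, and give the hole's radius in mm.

The subtracted cylinder has r = 98 mm.

A is a house frame. The house frame has a circular hole through its front wall. The hole's radius is 98 mm.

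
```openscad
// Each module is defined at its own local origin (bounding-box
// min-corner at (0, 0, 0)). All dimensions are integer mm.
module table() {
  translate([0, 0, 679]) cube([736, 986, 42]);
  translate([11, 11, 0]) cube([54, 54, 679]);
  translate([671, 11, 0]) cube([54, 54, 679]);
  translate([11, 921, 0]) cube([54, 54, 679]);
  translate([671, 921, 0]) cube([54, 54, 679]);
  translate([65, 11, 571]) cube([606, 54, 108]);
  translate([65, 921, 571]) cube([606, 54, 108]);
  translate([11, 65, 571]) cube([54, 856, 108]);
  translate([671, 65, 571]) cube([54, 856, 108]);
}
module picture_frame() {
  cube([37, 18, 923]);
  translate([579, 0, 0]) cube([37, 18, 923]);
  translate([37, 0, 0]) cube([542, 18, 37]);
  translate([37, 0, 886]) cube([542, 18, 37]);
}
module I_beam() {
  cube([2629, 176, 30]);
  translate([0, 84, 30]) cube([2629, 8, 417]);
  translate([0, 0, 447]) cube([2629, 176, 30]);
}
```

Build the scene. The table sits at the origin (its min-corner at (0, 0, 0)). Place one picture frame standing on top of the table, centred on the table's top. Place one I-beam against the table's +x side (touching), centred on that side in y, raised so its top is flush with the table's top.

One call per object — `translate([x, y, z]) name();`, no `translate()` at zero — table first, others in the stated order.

table();
translate([60, 484, 721]) picture_frame();
translate([736, 405, 244]) I_beam();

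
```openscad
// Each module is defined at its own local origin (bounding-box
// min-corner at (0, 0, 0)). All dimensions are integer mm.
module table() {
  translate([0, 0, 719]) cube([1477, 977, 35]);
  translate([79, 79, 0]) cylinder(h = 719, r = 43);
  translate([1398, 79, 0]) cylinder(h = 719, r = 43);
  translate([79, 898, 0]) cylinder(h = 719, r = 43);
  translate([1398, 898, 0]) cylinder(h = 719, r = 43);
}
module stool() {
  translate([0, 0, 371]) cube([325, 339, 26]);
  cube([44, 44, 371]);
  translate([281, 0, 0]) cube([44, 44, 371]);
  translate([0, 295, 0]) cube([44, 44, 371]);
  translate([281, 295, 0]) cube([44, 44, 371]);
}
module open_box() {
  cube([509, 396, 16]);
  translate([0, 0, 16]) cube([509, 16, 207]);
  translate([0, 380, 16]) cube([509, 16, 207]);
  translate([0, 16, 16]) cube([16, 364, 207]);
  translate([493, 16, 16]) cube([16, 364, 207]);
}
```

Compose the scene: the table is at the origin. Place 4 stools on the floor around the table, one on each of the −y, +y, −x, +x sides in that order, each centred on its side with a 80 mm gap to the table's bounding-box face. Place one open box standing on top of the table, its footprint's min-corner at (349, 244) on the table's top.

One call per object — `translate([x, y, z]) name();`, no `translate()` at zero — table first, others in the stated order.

table();
translate([576, -419, 0]) stool();
translate([576, 1057, 0]) stool();
translate([-405, 319, 0]) stool();
translate([1557, 319, 0]) stool();
translate([349, 244, 754]) open_box();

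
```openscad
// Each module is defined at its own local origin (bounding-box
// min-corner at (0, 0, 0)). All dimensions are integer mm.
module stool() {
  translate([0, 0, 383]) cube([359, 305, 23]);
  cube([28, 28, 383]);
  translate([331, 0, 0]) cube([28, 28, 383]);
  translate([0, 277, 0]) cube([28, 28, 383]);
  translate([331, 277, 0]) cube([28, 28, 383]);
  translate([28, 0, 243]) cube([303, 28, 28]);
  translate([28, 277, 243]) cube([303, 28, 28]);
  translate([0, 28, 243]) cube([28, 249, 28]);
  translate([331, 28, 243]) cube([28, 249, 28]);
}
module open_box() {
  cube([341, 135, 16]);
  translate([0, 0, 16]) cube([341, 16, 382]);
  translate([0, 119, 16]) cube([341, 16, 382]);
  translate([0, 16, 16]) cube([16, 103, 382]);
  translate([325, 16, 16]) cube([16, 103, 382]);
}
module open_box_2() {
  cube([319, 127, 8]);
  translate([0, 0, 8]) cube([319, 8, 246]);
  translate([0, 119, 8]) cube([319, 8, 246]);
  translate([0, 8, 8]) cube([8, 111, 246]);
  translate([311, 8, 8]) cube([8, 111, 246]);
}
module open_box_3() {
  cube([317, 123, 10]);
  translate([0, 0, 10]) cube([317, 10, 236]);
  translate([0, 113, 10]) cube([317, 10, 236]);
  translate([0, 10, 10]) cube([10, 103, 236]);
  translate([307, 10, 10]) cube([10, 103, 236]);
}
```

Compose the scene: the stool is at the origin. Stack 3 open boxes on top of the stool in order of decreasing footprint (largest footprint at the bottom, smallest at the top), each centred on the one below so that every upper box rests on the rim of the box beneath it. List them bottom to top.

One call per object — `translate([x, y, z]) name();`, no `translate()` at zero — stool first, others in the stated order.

stool();
translate([9, 85, 406]) open_box();
translate([20, 89, 804]) open_box_2();
translate([21, 91, 1058]) open_box_3();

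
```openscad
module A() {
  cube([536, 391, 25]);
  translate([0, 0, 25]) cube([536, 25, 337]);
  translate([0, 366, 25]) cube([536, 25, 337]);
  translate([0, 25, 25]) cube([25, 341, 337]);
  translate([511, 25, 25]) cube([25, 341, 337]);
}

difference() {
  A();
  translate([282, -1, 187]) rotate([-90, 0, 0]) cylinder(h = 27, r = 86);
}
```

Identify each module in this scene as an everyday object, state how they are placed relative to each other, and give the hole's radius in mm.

A is an open box. The open box has a circular hole through its front wall. The hole's radius is 86 mm.

The subtracted cylinder has r = 86 mm.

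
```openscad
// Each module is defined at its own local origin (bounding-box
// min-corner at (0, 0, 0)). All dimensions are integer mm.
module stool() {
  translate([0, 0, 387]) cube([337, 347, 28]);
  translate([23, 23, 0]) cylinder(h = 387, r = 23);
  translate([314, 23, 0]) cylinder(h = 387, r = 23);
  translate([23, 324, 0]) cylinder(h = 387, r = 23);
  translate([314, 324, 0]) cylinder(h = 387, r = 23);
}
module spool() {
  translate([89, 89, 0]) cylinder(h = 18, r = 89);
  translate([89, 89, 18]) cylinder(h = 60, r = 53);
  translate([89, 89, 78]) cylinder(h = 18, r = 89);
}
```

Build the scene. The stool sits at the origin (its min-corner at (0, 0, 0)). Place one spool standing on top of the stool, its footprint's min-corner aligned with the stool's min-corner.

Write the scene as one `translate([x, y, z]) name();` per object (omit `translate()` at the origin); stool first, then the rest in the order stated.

stool();
translate([0, 0, 415]) spool();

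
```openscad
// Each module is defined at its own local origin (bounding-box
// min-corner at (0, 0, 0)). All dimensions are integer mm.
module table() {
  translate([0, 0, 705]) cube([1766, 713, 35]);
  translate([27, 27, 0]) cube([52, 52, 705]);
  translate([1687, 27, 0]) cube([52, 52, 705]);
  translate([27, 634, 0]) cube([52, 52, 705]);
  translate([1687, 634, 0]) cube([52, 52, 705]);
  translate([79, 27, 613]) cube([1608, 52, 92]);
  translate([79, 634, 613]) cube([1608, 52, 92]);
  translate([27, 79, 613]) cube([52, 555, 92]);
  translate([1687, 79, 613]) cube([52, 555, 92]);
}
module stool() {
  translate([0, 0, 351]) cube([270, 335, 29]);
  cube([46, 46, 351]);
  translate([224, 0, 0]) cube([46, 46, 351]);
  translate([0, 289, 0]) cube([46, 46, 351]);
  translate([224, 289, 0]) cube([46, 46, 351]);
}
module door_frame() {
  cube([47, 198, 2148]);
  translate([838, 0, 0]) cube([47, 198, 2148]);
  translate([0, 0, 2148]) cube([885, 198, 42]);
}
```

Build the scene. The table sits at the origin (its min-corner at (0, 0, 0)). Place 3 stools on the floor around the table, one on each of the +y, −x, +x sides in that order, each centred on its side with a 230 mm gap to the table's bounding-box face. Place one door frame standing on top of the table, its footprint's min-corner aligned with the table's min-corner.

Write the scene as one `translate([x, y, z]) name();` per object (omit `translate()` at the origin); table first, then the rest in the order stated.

table();
translate([748, 943, 0]) stool();
translate([-500, 189, 0]) stool();
translate([1996, 189, 0]) stool();
translate([0, 0, 740]) door_frame();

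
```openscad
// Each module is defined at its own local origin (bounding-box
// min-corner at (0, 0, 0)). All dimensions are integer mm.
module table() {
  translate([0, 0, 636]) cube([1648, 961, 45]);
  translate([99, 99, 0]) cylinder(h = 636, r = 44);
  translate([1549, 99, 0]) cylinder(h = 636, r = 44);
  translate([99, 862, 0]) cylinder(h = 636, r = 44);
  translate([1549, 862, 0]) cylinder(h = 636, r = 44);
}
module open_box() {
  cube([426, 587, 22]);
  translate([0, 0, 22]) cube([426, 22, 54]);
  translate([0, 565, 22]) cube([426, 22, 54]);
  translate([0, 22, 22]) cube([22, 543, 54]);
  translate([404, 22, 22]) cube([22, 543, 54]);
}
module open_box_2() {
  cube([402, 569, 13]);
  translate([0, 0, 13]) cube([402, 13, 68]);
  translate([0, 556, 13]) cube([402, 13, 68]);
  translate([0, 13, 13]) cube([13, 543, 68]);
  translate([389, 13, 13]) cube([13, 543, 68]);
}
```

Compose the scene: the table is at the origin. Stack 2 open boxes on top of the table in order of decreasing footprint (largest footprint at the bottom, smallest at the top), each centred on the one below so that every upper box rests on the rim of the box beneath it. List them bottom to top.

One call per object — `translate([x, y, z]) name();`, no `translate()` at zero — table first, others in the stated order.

table();
translate([611, 187, 681]) open_box();
translate([623, 196, 757]) open_box_2();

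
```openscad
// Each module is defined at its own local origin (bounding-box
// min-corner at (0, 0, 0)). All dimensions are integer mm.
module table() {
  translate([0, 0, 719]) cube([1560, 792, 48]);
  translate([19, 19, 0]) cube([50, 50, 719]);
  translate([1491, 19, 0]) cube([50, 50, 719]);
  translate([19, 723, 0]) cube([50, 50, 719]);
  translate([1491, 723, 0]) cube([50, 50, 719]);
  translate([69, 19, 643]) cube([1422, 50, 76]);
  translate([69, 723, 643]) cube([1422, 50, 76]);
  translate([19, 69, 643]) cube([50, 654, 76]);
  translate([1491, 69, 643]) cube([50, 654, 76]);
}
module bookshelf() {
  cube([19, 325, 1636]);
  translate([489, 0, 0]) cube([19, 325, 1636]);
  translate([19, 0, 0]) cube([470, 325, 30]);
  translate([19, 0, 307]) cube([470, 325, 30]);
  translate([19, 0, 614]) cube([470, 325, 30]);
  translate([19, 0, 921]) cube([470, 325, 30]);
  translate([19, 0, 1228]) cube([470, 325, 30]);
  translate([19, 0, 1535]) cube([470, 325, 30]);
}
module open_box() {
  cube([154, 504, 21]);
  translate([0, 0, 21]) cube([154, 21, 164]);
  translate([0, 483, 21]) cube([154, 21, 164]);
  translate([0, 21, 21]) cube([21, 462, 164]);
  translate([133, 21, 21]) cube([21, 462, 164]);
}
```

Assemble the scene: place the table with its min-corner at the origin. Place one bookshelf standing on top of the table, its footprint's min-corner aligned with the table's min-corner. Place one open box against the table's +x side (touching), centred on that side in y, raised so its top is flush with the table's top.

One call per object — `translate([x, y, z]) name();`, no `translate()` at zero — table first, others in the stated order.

table();
translate([0, 0, 767]) bookshelf();
translate([1560, 144, 582]) open_box();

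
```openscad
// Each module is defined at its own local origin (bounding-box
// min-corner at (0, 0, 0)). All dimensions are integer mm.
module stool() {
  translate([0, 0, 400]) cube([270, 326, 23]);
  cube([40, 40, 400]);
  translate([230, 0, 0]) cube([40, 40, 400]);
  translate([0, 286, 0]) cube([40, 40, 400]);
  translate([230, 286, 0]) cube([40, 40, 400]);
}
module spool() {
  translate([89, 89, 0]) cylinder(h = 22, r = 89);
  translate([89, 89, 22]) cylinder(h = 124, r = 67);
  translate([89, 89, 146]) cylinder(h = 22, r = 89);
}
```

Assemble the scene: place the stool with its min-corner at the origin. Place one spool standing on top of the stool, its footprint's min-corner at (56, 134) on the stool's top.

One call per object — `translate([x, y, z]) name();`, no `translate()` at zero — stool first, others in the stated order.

stool();
translate([56, 134, 423]) spool();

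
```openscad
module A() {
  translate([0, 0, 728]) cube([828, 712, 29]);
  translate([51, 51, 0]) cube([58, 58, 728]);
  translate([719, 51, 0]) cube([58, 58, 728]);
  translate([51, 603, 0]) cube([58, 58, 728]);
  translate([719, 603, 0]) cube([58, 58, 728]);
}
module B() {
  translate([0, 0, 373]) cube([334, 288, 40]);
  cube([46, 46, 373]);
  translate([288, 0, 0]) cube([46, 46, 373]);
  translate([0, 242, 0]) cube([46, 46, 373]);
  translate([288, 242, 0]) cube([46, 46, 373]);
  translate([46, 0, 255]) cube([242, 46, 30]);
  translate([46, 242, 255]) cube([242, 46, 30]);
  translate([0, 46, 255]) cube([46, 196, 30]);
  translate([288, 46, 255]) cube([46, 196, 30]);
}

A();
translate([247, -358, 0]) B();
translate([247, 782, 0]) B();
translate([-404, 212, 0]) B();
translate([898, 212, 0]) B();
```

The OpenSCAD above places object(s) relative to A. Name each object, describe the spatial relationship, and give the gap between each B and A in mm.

A is a table. B is a stool. Four stools sit around the table at the −y, +y, −x, +x sides. The gap between each stool and the table is 70 mm.

Each stool's nearest face is 70 mm from the table's bounding box.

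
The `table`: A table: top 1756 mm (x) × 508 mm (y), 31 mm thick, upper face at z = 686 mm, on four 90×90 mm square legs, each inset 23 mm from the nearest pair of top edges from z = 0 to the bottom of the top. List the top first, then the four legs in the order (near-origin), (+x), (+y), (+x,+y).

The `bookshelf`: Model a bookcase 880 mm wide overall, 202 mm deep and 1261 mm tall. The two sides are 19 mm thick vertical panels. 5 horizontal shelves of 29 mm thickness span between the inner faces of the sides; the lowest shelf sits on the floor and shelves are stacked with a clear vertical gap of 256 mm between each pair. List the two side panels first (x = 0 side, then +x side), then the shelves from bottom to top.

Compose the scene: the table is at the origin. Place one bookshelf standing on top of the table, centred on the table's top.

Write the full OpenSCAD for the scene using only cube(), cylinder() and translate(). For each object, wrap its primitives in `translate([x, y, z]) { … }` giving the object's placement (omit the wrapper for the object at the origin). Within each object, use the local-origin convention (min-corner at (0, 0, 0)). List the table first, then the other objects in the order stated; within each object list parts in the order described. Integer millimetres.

translate([0, 0, 655]) cube([1756, 508, 31]);
translate([23, 23, 0]) cube([90, 90, 655]);
translate([1643, 23, 0]) cube([90, 90, 655]);
translate([23, 395, 0]) cube([90, 90, 655]);
translate([1643, 395, 0]) cube([90, 90, 655]);
translate([438, 153, 686]) {
  cube([19, 202, 1261]);
  translate([861, 0, 0]) cube([19, 202, 1261]);
  translate([19, 0, 0]) cube([842, 202, 29]);
  translate([19, 0, 285]) cube([842, 202, 29]);
  translate([19, 0, 570]) cube([842, 202, 29]);
  translate([19, 0, 855]) cube([842, 202, 29]);
  translate([19, 0, 1140]) cube([842, 202, 29]);
}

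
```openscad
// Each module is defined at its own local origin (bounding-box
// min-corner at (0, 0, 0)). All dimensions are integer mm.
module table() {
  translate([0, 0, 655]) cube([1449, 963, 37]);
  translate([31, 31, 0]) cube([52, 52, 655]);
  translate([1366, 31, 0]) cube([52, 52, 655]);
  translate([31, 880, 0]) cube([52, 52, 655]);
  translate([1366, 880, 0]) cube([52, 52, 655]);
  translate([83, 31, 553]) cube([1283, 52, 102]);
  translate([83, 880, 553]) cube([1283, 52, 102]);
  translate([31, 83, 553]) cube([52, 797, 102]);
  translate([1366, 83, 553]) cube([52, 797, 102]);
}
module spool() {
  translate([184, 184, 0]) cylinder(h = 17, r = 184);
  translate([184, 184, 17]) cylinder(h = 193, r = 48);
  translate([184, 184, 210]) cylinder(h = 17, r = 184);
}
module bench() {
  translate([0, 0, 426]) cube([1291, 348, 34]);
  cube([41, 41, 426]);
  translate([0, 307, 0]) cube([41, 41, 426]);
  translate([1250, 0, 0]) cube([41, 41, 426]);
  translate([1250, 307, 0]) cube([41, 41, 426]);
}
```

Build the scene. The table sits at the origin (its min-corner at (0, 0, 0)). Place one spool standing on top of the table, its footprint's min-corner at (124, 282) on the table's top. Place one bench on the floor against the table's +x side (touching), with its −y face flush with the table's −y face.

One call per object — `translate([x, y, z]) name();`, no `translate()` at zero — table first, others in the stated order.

table();
translate([124, 282, 692]) spool();
translate([1449, 0, 0]) bench();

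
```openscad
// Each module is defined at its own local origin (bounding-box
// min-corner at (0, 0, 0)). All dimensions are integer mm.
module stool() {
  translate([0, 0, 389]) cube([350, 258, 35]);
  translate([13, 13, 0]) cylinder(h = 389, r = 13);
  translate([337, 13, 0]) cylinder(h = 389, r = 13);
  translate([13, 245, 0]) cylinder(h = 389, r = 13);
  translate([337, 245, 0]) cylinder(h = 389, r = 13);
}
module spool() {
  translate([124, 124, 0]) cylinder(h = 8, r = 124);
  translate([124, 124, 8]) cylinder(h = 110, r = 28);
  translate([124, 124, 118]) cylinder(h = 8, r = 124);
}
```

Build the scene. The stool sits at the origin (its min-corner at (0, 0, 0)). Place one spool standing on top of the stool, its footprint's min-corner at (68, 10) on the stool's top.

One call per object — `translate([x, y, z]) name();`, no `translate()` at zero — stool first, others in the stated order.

stool();
translate([68, 10, 424]) spool();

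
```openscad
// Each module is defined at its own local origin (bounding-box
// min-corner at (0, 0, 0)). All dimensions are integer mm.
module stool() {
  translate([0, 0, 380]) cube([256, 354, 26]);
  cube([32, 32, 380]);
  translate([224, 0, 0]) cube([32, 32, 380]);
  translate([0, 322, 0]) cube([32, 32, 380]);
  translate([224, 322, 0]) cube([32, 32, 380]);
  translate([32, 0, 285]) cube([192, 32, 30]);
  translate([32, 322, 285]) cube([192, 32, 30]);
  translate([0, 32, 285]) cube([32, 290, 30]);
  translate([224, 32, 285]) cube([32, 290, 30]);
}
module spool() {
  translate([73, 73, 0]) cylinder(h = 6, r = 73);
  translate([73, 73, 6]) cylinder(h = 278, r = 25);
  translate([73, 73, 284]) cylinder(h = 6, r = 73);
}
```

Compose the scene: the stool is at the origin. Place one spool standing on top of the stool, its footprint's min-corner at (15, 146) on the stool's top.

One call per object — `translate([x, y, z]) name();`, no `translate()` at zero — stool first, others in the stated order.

stool();
translate([15, 146, 406]) spool();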